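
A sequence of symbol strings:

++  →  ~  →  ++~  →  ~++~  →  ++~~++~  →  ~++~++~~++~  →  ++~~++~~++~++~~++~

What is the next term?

~++~++~~++~++~~++~~++~++~~++~

This is a Fibonacci-style word recurrence s(k) = s(k−2)·s(k−1): e.g. ++·~ = ++~.
The next term joins ~++~++~~++~ and ++~~++~~++~++~~++~.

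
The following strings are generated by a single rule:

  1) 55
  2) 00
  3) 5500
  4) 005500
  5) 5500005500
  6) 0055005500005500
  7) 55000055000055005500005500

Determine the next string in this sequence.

This is a Fibonacci-style word recurrence s(k) = s(k−2)·s(k−1): e.g. 55·00 = 5500.
Continuing: 0055005500005500 · 55000055000055005500005500 gives term 8.

005500550000550055000055000055005500005500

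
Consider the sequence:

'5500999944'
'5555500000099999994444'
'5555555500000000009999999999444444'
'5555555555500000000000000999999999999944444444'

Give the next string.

5555555555555500000000000000000099999999999999994444444444

Each string has the form 5^{3n-1} 0^{4n-2} 9^{3n+1} 4^{2n} (n = 1, 2, …).
For the next term, n = 5, so the run lengths are 14, 18, 16, 10.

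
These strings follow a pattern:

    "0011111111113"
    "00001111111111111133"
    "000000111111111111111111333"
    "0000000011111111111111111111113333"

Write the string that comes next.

The n-th term is 2n-2 0's then 4n+2 1's then n-1 3's, where the shown terms are n = 2, 3, 4, 5.
Setting n = 6 gives 10, 26, 5 characters in each block.

00000000001111111111111111111111111133333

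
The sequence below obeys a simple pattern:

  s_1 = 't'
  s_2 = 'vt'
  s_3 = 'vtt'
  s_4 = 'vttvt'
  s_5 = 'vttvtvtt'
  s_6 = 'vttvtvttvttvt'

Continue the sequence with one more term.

Each term (from the third on) is the previous term followed by the one before it: term 3 = vt·t = vtt.
So term 7 is vttvtvttvttvt·vttvtvtt.

vttvtvttvttvtvttvtvtt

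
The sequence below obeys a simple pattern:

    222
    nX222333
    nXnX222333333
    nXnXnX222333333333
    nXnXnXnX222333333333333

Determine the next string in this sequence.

Every step adds nX to the front and 333 to the end of the previous string.
Applying this once more to nXnXnXnX222333333333333:

nXnXnXnXnX222333333333333333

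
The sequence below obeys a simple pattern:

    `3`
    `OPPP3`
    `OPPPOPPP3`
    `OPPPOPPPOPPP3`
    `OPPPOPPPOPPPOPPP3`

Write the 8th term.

Every step adds OPPP at the front: s(k+1) = OPPP·s(k).
From OPPPOPPPOPPPOPPP3, 3 further steps: OPPPOPPPOPPPOPPP3 → OPPPOPPPOPPPOPPPOPPP3 → OPPPOPPPOPPPOPPPOPPPOPPP3 → (answer).

OPPPOPPPOPPPOPPPOPPPOPPPOPPP3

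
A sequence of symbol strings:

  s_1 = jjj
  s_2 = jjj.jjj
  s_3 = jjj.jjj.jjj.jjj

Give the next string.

Every step duplicates the string with '.' between the halves.
Doubling jjj.jjj.jjj.jjj with '.' between the halves:

jjj.jjj.jjj.jjj.jjj.jjj.jjj.jjj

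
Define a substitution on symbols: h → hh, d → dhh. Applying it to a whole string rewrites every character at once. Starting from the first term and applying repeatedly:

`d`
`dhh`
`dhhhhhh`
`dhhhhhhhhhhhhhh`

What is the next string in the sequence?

dhhhhhhhhhhhhhhhhhhhhhhhhhhhhhh

φ(dhhhhhhhhhhhhhh) expands symbol-by-symbol to dhh hh hh hh hh hh hh hh hh hh hh hh hh hh hh; joining the 15 pieces gives the next term.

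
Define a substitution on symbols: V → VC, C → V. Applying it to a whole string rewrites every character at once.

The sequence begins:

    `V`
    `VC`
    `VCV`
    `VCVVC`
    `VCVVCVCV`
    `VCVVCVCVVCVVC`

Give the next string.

Applying the rule to each of the 13 symbols of VCVVCVCVVCVVC gives the pieces VC V VC VC V VC V VC VC V VC VC V, which concatenate to the answer.

VCVVCVCVVCVVCVCVVCVCV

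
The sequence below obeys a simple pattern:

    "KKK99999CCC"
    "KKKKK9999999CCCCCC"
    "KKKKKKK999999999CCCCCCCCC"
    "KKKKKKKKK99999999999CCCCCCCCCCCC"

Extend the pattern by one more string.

KKKKKKKKKKK9999999999999CCCCCCCCCCCCCCC

Reading off run lengths: K runs 3, 5, 7, 9; 9 runs 5, 7, 9, 11; C runs 3, 6, 9, 12 — each is linear in n (n = 1, 2, …).
At n = 5 the blocks have lengths 11, 13, 15.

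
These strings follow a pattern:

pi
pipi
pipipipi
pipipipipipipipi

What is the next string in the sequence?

Every step duplicates the string.
So the next term is two copies of pipipipipipipipi.

pipipipipipipipipipipipipipipipi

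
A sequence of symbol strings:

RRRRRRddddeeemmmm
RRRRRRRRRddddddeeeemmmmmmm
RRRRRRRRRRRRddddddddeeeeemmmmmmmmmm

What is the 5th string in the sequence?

Reading off run lengths: R runs 6, 9, 12; d runs 4, 6, 8; e runs 3, 4, 5; m runs 4, 7, 10 — each is linear in n, where the shown terms are n = 2, 3, 4.
For term 5, n = 6, so the run lengths are 18, 12, 7, 16.

RRRRRRRRRRRRRRRRRRddddddddddddeeeeeeemmmmmmmmmmmmmmmm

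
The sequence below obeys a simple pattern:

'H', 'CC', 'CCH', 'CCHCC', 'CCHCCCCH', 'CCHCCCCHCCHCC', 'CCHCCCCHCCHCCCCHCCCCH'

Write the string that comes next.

Each term (from the third on) is the previous term followed by the one before it: term 3 = CC·H = CCH.
So term 8 is CCHCCCCHCCHCCCCHCCCCH·CCHCCCCHCCHCC.

CCHCCCCHCCHCCCCHCCCCHCCHCCCCHCCHCC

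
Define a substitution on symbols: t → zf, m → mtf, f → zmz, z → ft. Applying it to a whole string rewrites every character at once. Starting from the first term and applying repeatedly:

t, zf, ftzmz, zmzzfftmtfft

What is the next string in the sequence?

ftmtfftftzmzzmzzfmtfzfzmzzmzzf

Expanding zmzzfftmtfft: z→ft, m→mtf, z→ft, z→ft, f→zmz, f→zmz, t→zf, m→mtf, t→zf, f→zmz, f→zmz, t→zf. Concatenated: ft mtf ft ft zmz zmz zf mtf zf zmz zmz zf.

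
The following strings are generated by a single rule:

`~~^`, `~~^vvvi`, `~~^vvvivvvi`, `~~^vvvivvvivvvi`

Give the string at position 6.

~~^vvvivvvivvvivvvivvvi

The strings grow by a fixed suffix vvvi each time.
From ~~^vvvivvvivvvi, 2 further steps: ~~^vvvivvvivvvi → ~~^vvvivvvivvvivvvi → (answer).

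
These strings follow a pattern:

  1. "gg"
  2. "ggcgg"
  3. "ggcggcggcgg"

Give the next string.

Every step duplicates the string with 'c' between the halves.
Doubling ggcggcggcgg with 'c' between the halves:

ggcggcggcggcggcggcggcgg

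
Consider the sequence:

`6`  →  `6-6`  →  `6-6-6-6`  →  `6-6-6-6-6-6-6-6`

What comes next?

s(k+1) = s(k)·-·s(k) — each term doubles the last with '-' between the halves.
Doubling 6-6-6-6-6-6-6-6 with '-' between the halves:

6-6-6-6-6-6-6-6-6-6-6-6-6-6-6-6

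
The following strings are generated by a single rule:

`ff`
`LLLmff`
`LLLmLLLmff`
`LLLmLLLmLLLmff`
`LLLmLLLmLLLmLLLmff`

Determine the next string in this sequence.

The strings grow by a fixed prefix LLLm each time.
So the next term is LLLm·LLLmLLLmLLLmLLLmff.

LLLmLLLmLLLmLLLmLLLmff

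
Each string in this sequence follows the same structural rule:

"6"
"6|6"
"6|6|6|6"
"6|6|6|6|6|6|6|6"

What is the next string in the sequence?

6|6|6|6|6|6|6|6|6|6|6|6|6|6|6|6

s(k+1) = s(k)·|·s(k) — each term doubles the last with '|' between the halves.
So the next term is two copies of 6|6|6|6|6|6|6|6 with '|' between the halves.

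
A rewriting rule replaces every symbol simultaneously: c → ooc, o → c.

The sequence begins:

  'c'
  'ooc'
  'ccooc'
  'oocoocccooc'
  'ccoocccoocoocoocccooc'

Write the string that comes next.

oocoocccoocoocoocccoocccoocccoocoocoocccooc

Applying the rule to each of the 21 symbols of ccoocccoocoocoocccooc gives the pieces ooc ooc c c ooc ooc ooc c c ooc c c ooc c c ooc ooc ooc c c ooc, which concatenate to the answer.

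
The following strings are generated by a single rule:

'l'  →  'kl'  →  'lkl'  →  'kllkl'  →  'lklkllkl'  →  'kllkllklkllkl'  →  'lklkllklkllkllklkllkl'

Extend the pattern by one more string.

From term 3 onward, concatenate the second-to-last term with the last: l·kl = lkl, kl·lkl = kllkl, …
The next term joins kllkllklkllkl and lklkllklkllkllklkllkl.

kllkllklkllkllklkllklkllkllklkllkl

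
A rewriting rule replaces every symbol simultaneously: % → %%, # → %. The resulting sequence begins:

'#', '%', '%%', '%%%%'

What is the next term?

%%%%%%%%

Expanding %%%%: %→%%, %→%%, %→%%, %→%%. Concatenated: %% %% %% %%.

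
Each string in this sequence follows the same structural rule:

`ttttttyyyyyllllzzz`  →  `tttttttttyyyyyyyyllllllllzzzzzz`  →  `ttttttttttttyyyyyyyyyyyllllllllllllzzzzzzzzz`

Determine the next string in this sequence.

Term n consists of 3n+3 t's, followed by 3n+2 y's, followed by 4n l's, followed by 3n z's (n = 1, 2, …).
Setting n = 4 gives 15, 14, 16, 12 characters in each block.

tttttttttttttttyyyyyyyyyyyyyyllllllllllllllllzzzzzzzzzzzz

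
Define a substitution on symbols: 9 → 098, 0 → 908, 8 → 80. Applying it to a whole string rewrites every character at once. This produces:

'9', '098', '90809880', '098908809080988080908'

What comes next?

φ(098908809080988080908) expands symbol-by-symbol to 908 098 80 098 908 80 80 908 098 908 80 908 098 80 80 908 80 908 098 908 80; joining the 21 pieces gives the next term.

9080988009890880809080989088090809880809088090809890880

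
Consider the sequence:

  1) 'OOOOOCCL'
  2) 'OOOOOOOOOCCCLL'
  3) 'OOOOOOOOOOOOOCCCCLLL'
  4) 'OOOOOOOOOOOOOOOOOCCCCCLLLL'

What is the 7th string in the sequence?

Reading off run lengths: O runs 5, 9, 13, 17; C runs 2, 3, 4, 5; L runs 1, 2, 3, 4 — each is linear in n (n = 1, 2, …).
For term 7, n = 7, so the run lengths are 29, 8, 7.

OOOOOOOOOOOOOOOOOOOOOOOOOOOOOCCCCCCCCLLLLLLL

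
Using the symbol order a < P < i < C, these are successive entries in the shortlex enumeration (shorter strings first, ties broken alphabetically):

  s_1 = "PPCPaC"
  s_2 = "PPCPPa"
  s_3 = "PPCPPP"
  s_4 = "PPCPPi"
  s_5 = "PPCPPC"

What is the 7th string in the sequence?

Continuing the enumeration 2 steps past PPCPPC: PPCPPC → PPCPia → (answer).

PPCPiP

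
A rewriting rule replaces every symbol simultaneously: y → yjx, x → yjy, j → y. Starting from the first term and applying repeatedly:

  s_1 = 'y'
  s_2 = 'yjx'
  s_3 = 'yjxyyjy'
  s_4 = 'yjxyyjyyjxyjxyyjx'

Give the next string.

Applying the rule to each of the 17 symbols of yjxyyjyyjxyjxyyjx gives the pieces yjx y yjy yjx yjx y yjx yjx y yjy yjx y yjy yjx yjx y yjy, which concatenate to the answer.

yjxyyjyyjxyjxyyjxyjxyyjyyjxyyjyyjxyjxyyjy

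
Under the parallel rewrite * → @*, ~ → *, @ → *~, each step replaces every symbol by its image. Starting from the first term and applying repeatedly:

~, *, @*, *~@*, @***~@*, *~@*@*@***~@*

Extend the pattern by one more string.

@***~@**~@**~@*@*@***~@*

φ(*~@*@*@***~@*) expands symbol-by-symbol to @* * *~ @* *~ @* *~ @* @* @* * *~ @*; joining the 13 pieces gives the next term.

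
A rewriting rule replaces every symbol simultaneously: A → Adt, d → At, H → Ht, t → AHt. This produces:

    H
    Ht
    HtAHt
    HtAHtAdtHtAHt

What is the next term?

Applying the rule to each of the 13 symbols of HtAHtAdtHtAHt gives the pieces Ht AHt Adt Ht AHt Adt At AHt Ht AHt Adt Ht AHt, which concatenate to the answer.

HtAHtAdtHtAHtAdtAtAHtHtAHtAdtHtAHt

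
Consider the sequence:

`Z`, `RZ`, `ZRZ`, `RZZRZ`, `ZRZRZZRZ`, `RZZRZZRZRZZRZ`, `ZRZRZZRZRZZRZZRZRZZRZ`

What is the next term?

RZZRZZRZRZZRZZRZRZZRZRZZRZZRZRZZRZ

From term 3 onward, concatenate the second-to-last term with the last: Z·RZ = ZRZ, RZ·ZRZ = RZZRZ, …
So term 8 is RZZRZZRZRZZRZ·ZRZRZZRZRZZRZZRZRZZRZ.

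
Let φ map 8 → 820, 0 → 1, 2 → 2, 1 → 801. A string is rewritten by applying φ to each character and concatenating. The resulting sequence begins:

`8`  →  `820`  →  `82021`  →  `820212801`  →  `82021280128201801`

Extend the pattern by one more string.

820212801282018012820218018201801

φ(82021280128201801) expands symbol-by-symbol to 820 2 1 2 801 2 820 1 801 2 820 2 1 801 820 1 801; joining the 17 pieces gives the next term.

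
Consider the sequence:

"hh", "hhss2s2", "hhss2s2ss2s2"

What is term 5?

The strings grow by a fixed suffix ss2s2 each time.
From hhss2s2ss2s2, 2 further steps: hhss2s2ss2s2 → hhss2s2ss2s2ss2s2 → (answer).

hhss2s2ss2s2ss2s2ss2s2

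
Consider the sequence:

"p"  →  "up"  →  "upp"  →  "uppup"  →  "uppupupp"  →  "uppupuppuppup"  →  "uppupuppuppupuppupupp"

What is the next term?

Each term (from the third on) is the previous term followed by the one before it: term 3 = up·p = upp.
Continuing: uppupuppuppupuppupupp · uppupuppuppup gives term 8.

uppupuppuppupuppupuppuppupuppuppup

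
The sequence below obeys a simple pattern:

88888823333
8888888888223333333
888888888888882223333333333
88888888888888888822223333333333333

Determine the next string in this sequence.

Term n consists of 4n+2 8's, followed by n 2's, followed by 3n+1 3's (n = 1, 2, …).
For the next term, n = 5, so the run lengths are 22, 5, 16.

8888888888888888888888222223333333333333333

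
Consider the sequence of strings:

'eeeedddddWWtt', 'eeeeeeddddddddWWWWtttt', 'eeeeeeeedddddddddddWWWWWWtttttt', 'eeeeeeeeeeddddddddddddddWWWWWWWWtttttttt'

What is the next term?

eeeeeeeeeeeedddddddddddddddddWWWWWWWWWWtttttttttt

Term n consists of 2n+2 e's, followed by 3n+2 d's, followed by 2n W's, followed by 2n t's (n = 1, 2, …).
At n = 5 the blocks have lengths 12, 17, 10, 10.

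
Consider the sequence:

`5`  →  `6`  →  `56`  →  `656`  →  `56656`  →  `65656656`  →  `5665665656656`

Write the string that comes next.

From term 3 onward, concatenate the second-to-last term with the last: 5·6 = 56, 6·56 = 656, …
Continuing: 65656656 · 5665665656656 gives term 8.

656566565665665656656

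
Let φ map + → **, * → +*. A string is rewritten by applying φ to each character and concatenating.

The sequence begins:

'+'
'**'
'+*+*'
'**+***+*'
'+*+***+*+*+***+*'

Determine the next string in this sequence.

φ(+*+***+*+*+***+*) expands symbol-by-symbol to ** +* ** +* +* +* ** +* ** +* ** +* +* +* ** +*; joining the 16 pieces gives the next term.

**+***+*+*+***+***+***+*+*+***+*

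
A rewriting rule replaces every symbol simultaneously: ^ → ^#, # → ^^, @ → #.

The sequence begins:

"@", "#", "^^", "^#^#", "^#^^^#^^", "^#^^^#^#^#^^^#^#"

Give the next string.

^#^^^#^#^#^^^#^^^#^^^#^#^#^^^#^^

φ(^#^^^#^#^#^^^#^#) expands symbol-by-symbol to ^# ^^ ^# ^# ^# ^^ ^# ^^ ^# ^^ ^# ^# ^# ^^ ^# ^^; joining the 16 pieces gives the next term.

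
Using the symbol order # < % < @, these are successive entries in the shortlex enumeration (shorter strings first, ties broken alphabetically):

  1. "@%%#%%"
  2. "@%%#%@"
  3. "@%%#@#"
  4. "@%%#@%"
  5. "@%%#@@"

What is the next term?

@%%%##

Treat @%%#@@ as a base-3 numeral over the given alphabet and add one, carrying through any trailing @'s.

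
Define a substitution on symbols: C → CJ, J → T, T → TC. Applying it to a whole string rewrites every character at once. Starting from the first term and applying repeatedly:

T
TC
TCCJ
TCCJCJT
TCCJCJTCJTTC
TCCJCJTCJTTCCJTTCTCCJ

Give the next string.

TCCJCJTCJTTCCJTTCTCCJCJTTCTCCJTCCJCJT

Replace each of the 21 characters of TCCJCJTCJTTCCJTTCTCCJ in place — TC CJ CJ T CJ T TC CJ T TC TC CJ CJ T TC TC CJ TC CJ CJ T — and concatenate.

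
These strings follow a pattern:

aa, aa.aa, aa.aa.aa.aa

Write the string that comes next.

Every step duplicates the string with '.' between the halves.
So the next term is two copies of aa.aa.aa.aa with '.' between the halves.

aa.aa.aa.aa.aa.aa.aa.aa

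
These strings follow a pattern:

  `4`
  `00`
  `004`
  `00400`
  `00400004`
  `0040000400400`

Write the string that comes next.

Each term (from the third on) is the previous term followed by the one before it: term 3 = 00·4 = 004.
The next term joins 0040000400400 and 00400004.

004000040040000400004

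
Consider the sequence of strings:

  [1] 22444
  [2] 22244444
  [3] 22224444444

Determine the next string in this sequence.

Reading off run lengths: 2 runs 2, 3, 4; 4 runs 3, 5, 7 — each is linear in n, where the shown terms are n = 2, 3, 4.
For the next term, n = 5, so the run lengths are 5, 9.

22222444444444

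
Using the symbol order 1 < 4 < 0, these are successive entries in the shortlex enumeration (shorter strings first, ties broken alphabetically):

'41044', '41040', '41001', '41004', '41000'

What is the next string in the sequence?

44111

Find the rightmost character of 41000 below 0, bump it to the next letter, and reset everything to its right to 1.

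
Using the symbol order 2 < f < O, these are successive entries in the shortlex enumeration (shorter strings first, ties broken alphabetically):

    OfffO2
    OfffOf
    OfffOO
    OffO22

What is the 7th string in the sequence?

OffOf2

Stepping forward 3 times from OffO22: OffO22 → OffO2f → OffO2O, then the target.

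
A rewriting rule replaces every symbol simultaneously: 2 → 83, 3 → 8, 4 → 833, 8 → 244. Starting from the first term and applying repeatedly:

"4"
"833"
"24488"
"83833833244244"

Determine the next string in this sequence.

Rewriting the 14 symbols of 83833833244244 one by one yields 244 8 244 8 8 244 8 8 83 833 833 83 833 833; concatenated:

244824488244888383383383833833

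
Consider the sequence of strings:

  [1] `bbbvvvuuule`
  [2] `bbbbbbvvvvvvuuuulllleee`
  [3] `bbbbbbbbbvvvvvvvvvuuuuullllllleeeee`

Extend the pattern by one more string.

bbbbbbbbbbbbvvvvvvvvvvvvuuuuuulllllllllleeeeeee

Reading off run lengths: b runs 3, 6, 9; v runs 3, 6, 9; u runs 3, 4, 5; l runs 1, 4, 7; e runs 1, 3, 5 — each is linear in n (n = 1, 2, …).
Setting n = 4 gives 12, 12, 6, 10, 7 characters in each block.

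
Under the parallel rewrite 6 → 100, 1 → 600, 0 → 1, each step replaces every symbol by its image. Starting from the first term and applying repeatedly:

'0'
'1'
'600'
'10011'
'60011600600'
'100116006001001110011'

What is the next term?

Rewriting the 21 symbols of 100116006001001110011 one by one yields 600 1 1 600 600 100 1 1 100 1 1 600 1 1 600 600 600 1 1 600 600; concatenated:

6001160060010011100116001160060060011600600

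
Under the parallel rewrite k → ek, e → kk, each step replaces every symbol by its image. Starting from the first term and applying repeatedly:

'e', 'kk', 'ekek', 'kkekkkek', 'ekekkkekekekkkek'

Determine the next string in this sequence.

Applying the rule to each of the 16 symbols of ekekkkekekekkkek gives the pieces kk ek kk ek ek ek kk ek kk ek kk ek ek ek kk ek, which concatenate to the answer.

kkekkkekekekkkekkkekkkekekekkkek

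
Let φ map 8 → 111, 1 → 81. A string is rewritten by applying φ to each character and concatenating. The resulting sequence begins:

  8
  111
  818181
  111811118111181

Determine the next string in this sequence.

Rewriting the 15 symbols of 111811118111181 one by one yields 81 81 81 111 81 81 81 81 111 81 81 81 81 111 81; concatenated:

818181111818181811118181818111181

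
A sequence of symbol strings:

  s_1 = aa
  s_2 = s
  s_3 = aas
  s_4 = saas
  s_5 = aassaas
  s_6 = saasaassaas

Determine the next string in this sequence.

aassaassaasaassaas

This is a Fibonacci-style word recurrence s(k) = s(k−2)·s(k−1): e.g. aa·s = aas.
Continuing: aassaas · saasaassaas gives term 7.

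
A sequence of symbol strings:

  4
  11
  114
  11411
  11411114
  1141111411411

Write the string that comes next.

114111141141111411114

Each term (from the third on) is the previous term followed by the one before it: term 3 = 11·4 = 114.
So term 7 is 1141111411411·11411114.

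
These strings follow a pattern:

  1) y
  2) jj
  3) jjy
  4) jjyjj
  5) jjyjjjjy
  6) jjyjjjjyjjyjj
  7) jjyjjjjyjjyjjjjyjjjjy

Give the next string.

From term 3 onward, concatenate the last term with the second-to-last: jj·y = jjy, jjy·jj = jjyjj, …
Continuing: jjyjjjjyjjyjjjjyjjjjy · jjyjjjjyjjyjj gives term 8.

jjyjjjjyjjyjjjjyjjjjyjjyjjjjyjjyjj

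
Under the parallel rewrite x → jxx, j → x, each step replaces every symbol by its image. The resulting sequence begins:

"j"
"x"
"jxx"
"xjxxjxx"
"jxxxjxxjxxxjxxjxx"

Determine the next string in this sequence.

xjxxjxxjxxxjxxjxxxjxxjxxjxxxjxxjxxxjxxjxx

Applying the rule to each of the 17 symbols of jxxxjxxjxxxjxxjxx gives the pieces x jxx jxx jxx x jxx jxx x jxx jxx jxx x jxx jxx x jxx jxx, which concatenate to the answer.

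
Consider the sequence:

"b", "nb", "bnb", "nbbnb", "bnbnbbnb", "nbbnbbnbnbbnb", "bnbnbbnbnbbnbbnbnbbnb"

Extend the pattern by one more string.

nbbnbbnbnbbnbbnbnbbnbnbbnbbnbnbbnb

From term 3 onward, concatenate the second-to-last term with the last: b·nb = bnb, nb·bnb = nbbnb, …
The next term joins nbbnbbnbnbbnb and bnbnbbnbnbbnbbnbnbbnb.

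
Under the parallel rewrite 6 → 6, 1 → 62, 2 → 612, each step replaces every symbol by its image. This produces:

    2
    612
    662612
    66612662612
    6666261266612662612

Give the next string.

66666126626126666261266612662612

Applying the rule to each of the 19 symbols of 6666261266612662612 gives the pieces 6 6 6 6 612 6 62 612 6 6 6 62 612 6 6 612 6 62 612, which concatenate to the answer.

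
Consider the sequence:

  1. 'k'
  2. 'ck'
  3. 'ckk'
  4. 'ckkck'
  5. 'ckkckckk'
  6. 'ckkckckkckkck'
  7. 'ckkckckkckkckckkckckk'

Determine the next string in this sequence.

ckkckckkckkckckkckckkckkckckkckkck

Each term (from the third on) is the previous term followed by the one before it: term 3 = ck·k = ckk.
So term 8 is ckkckckkckkckckkckckk·ckkckckkckkck.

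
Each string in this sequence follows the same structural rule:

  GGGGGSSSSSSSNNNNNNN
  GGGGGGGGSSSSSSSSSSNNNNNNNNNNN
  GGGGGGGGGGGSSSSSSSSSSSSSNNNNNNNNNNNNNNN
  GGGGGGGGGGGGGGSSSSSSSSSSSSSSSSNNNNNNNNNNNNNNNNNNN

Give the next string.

GGGGGGGGGGGGGGGGGSSSSSSSSSSSSSSSSSSSNNNNNNNNNNNNNNNNNNNNNNN

Term n consists of 3n-1 G's, followed by 3n+1 S's, followed by 4n-1 N's, where the shown terms are n = 2, 3, 4, 5.
For the next term, n = 6, so the run lengths are 17, 19, 23.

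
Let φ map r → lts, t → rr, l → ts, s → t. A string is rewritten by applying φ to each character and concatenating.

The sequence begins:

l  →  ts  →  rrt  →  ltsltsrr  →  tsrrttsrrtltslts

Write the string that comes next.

Rewriting the 16 symbols of tsrrttsrrtltslts one by one yields rr t lts lts rr rr t lts lts rr ts rr t ts rr t; concatenated:

rrtltsltsrrrrtltsltsrrtsrrttsrrt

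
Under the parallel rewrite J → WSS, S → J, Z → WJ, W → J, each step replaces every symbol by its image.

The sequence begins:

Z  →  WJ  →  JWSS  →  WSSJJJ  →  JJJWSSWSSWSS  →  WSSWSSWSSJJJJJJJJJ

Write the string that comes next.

JJJJJJJJJWSSWSSWSSWSSWSSWSSWSSWSSWSS

φ(WSSWSSWSSJJJJJJJJJ) expands symbol-by-symbol to J J J J J J J J J WSS WSS WSS WSS WSS WSS WSS WSS WSS; joining the 18 pieces gives the next term.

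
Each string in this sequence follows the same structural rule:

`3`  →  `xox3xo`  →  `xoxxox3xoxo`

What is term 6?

xoxxoxxoxxoxxox3xoxoxoxoxo

Every step adds xox to the front and xo to the end of the previous string.
From xoxxox3xoxo, 3 further steps: xoxxox3xoxo → xoxxoxxox3xoxoxo → xoxxoxxoxxox3xoxoxoxo → (answer).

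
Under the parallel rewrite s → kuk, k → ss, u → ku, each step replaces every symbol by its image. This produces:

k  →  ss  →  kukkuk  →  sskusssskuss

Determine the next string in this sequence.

Expanding sskusssskuss: s→kuk, s→kuk, k→ss, u→ku, s→kuk, s→kuk, s→kuk, s→kuk, k→ss, u→ku, s→kuk, s→kuk. Concatenated: kuk kuk ss ku kuk kuk kuk kuk ss ku kuk kuk.

kukkuksskukukkukkukkuksskukukkuk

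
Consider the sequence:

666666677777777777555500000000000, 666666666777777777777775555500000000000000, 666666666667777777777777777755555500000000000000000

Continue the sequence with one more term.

Reading off run lengths: 6 runs 7, 9, 11; 7 runs 11, 14, 17; 5 runs 4, 5, 6; 0 runs 11, 14, 17 — each is linear in n, where the shown terms are n = 3, 4, 5.
For the next term, n = 6, so the run lengths are 13, 20, 7, 20.

666666666666677777777777777777777555555500000000000000000000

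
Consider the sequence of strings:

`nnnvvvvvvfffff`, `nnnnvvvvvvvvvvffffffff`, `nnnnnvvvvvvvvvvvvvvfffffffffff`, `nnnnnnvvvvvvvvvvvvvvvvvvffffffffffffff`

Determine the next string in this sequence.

The n-th term is n+1 n's then 4n-2 v's then 3n-1 f's, where the shown terms are n = 2, 3, 4, 5.
Setting n = 6 gives 7, 22, 17 characters in each block.

nnnnnnnvvvvvvvvvvvvvvvvvvvvvvfffffffffffffffff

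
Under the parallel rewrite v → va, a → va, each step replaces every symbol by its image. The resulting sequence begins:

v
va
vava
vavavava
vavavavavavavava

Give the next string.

Applying the rule to each of the 16 symbols of vavavavavavavava gives the pieces va va va va va va va va va va va va va va va va, which concatenate to the answer.

vavavavavavavavavavavavavavavava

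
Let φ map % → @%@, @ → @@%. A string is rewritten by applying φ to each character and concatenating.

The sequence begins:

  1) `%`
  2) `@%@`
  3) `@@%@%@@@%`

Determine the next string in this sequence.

@@%@@%@%@@@%@%@@@%@@%@@%@%@

Apply φ to @@%@%@@@% symbol by symbol: @→@@%, @→@@%, %→@%@, @→@@%, %→@%@, @→@@%, @→@@%, @→@@%, %→@%@; joined: @@% @@% @%@ @@% @%@ @@% @@% @@% @%@.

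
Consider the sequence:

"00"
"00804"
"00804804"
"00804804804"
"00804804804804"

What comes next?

The strings grow by a fixed suffix 804 each time.
One more step from 00804804804804 gives the answer.

00804804804804804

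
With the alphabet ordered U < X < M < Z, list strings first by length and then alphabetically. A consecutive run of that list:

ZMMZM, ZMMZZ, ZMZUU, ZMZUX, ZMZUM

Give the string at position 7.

ZMZXU

Stepping forward 2 times from ZMZUM: ZMZUM → ZMZUZ, then the target.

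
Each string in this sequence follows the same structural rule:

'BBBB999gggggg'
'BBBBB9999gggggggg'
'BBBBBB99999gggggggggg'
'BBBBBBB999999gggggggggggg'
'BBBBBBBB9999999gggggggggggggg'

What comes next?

Term n consists of n+1 B's, followed by n 9's, followed by 2n g's, where the shown terms are n = 3, 4, 5, 6, 7.
At n = 8 the blocks have lengths 9, 8, 16.

BBBBBBBBB99999999gggggggggggggggg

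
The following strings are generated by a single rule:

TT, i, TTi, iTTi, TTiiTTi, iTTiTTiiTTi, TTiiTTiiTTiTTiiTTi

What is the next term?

iTTiTTiiTTiTTiiTTiiTTiTTiiTTi

This is a Fibonacci-style word recurrence s(k) = s(k−2)·s(k−1): e.g. TT·i = TTi.
So term 8 is iTTiTTiiTTi·TTiiTTiiTTiTTiiTTi.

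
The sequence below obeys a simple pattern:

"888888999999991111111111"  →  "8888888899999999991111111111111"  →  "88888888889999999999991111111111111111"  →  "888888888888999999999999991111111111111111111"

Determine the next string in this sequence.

8888888888888899999999999999991111111111111111111111

Reading off run lengths: 8 runs 6, 8, 10, 12; 9 runs 8, 10, 12, 14; 1 runs 10, 13, 16, 19 — each is linear in n, where the shown terms are n = 3, 4, 5, 6.
For the next term, n = 7, so the run lengths are 14, 16, 22.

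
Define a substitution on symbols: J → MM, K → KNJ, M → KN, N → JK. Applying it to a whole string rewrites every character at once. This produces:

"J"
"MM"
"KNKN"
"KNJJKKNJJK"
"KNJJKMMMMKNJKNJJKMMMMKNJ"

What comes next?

Rewriting the 24 symbols of KNJJKMMMMKNJKNJJKMMMMKNJ one by one yields KNJ JK MM MM KNJ KN KN KN KN KNJ JK MM KNJ JK MM MM KNJ KN KN KN KN KNJ JK MM; concatenated:

KNJJKMMMMKNJKNKNKNKNKNJJKMMKNJJKMMMMKNJKNKNKNKNKNJJKMM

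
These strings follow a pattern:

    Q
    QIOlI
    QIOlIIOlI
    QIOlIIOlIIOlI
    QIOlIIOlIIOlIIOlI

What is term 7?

QIOlIIOlIIOlIIOlIIOlIIOlI

Each term is the previous one with IOlI appended.
From QIOlIIOlIIOlIIOlI, 2 further steps: QIOlIIOlIIOlIIOlI → QIOlIIOlIIOlIIOlIIOlI → (answer).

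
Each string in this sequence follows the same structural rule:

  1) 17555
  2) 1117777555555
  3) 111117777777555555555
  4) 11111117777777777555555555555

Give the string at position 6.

Each string has the form 1^{2n-1} 7^{3n-2} 5^{3n} (n = 1, 2, …).
For term 6, n = 6, so the run lengths are 11, 16, 18.

111111111117777777777777777555555555555555555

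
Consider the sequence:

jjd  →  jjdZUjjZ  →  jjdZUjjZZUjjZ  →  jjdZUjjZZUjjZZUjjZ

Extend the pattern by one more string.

Each term is the previous one with ZUjjZ appended.
Applying this once more to jjdZUjjZZUjjZZUjjZ:

jjdZUjjZZUjjZZUjjZZUjjZ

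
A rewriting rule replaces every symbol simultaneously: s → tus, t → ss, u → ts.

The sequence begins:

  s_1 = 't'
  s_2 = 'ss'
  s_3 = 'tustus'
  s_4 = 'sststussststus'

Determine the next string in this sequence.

Rewriting the 14 symbols of sststussststus one by one yields tus tus ss tus ss ts tus tus tus ss tus ss ts tus; concatenated:

tustussstussststustustussstussststus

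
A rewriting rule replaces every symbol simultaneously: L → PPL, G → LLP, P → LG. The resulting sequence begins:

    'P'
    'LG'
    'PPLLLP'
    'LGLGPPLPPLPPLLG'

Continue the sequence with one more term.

Applying the rule to each of the 15 symbols of LGLGPPLPPLPPLLG gives the pieces PPL LLP PPL LLP LG LG PPL LG LG PPL LG LG PPL PPL LLP, which concatenate to the answer.

PPLLLPPPLLLPLGLGPPLLGLGPPLLGLGPPLPPLLLP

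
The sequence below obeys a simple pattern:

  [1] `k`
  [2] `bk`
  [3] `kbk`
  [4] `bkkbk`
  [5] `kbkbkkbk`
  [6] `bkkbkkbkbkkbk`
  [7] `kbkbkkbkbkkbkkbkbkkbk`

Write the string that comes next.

bkkbkkbkbkkbkkbkbkkbkbkkbkkbkbkkbk

This is a Fibonacci-style word recurrence s(k) = s(k−2)·s(k−1): e.g. k·bk = kbk.
So term 8 is bkkbkkbkbkkbk·kbkbkkbkbkkbkkbkbkkbk.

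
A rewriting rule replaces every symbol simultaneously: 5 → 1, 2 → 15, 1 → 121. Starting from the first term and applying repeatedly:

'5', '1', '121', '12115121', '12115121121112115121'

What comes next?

121151211211121151211211512112112115121121112115121

φ(12115121121112115121) expands symbol-by-symbol to 121 15 121 121 1 121 15 121 121 15 121 121 121 15 121 121 1 121 15 121; joining the 20 pieces gives the next term.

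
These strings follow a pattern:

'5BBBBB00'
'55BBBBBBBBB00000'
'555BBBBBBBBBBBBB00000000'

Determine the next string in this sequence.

5555BBBBBBBBBBBBBBBBB00000000000

Term n consists of n 5's, followed by 4n+1 B's, followed by 3n-1 0's (n = 1, 2, …).
For the next term, n = 4, so the run lengths are 4, 17, 11.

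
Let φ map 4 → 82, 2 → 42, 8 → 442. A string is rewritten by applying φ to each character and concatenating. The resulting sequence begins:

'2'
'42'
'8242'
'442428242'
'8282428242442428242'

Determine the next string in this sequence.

442424424282424424282428282428242442428242

Applying the rule to each of the 19 symbols of 8282428242442428242 gives the pieces 442 42 442 42 82 42 442 42 82 42 82 82 42 82 42 442 42 82 42, which concatenate to the answer.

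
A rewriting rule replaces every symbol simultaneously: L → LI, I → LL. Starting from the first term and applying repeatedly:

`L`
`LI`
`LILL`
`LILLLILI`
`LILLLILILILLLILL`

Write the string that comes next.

φ(LILLLILILILLLILL) expands symbol-by-symbol to LI LL LI LI LI LL LI LL LI LL LI LI LI LL LI LI; joining the 16 pieces gives the next term.

LILLLILILILLLILLLILLLILILILLLILI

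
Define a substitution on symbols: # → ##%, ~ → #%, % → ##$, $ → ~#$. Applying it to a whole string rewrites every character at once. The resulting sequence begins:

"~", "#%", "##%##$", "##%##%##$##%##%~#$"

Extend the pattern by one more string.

Rewriting the 18 symbols of ##%##%##$##%##%~#$ one by one yields ##% ##% ##$ ##% ##% ##$ ##% ##% ~#$ ##% ##% ##$ ##% ##% ##$ #% ##% ~#$; concatenated:

##%##%##$##%##%##$##%##%~#$##%##%##$##%##%##$#%##%~#$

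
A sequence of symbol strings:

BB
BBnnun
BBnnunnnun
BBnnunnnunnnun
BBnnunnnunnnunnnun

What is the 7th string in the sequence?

BBnnunnnunnnunnnunnnunnnun

Each term is the previous one with nnun appended.
From BBnnunnnunnnunnnun, 2 further steps: BBnnunnnunnnunnnun → BBnnunnnunnnunnnunnnun → (answer).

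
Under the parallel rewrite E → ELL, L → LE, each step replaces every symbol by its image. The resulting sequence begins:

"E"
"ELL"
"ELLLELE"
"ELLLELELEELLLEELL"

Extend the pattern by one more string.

ELLLELELEELLLEELLLEELLELLLELELEELLELLLELE

φ(ELLLELELEELLLEELL) expands symbol-by-symbol to ELL LE LE LE ELL LE ELL LE ELL ELL LE LE LE ELL ELL LE LE; joining the 17 pieces gives the next term.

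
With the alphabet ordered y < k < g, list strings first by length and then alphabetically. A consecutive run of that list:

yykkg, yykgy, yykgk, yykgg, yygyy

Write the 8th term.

yygky

Stepping forward 3 times from yygyy: yygyy → yygyk → yygyg, then the target.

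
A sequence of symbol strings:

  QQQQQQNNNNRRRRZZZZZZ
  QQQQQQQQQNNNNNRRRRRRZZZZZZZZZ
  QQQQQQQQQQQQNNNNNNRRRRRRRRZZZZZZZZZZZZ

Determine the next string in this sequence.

Reading off run lengths: Q runs 6, 9, 12; N runs 4, 5, 6; R runs 4, 6, 8; Z runs 6, 9, 12 — each is linear in n, where the shown terms are n = 2, 3, 4.
For the next term, n = 5, so the run lengths are 15, 7, 10, 15.

QQQQQQQQQQQQQQQNNNNNNNRRRRRRRRRRZZZZZZZZZZZZZZZ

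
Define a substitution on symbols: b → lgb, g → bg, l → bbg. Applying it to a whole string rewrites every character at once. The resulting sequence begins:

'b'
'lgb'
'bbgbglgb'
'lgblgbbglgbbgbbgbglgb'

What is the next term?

φ(lgblgbbglgbbgbbgbglgb) expands symbol-by-symbol to bbg bg lgb bbg bg lgb lgb bg bbg bg lgb lgb bg lgb lgb bg lgb bg bbg bg lgb; joining the 21 pieces gives the next term.

bbgbglgbbbgbglgblgbbgbbgbglgblgbbglgblgbbglgbbgbbgbglgb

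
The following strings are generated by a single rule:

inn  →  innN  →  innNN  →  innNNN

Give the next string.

The strings grow by a fixed suffix N each time.
Applying this once more to innNNN:

innNNNN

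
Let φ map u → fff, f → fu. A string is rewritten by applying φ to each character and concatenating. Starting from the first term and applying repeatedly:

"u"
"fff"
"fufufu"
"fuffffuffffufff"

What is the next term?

Rewriting the 15 symbols of fuffffuffffufff one by one yields fu fff fu fu fu fu fff fu fu fu fu fff fu fu fu; concatenated:

fuffffufufufuffffufufufuffffufufu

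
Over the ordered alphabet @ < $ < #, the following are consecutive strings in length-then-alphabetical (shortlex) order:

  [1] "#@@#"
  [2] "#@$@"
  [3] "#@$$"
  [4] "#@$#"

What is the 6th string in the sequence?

#@#$

Stepping forward 2 times from #@$#: #@$# → #@#@, then the target.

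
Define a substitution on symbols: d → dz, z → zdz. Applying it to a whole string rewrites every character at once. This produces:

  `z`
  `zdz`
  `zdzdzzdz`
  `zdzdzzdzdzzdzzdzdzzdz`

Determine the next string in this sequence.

Applying the rule to each of the 21 symbols of zdzdzzdzdzzdzzdzdzzdz gives the pieces zdz dz zdz dz zdz zdz dz zdz dz zdz zdz dz zdz zdz dz zdz dz zdz zdz dz zdz, which concatenate to the answer.

zdzdzzdzdzzdzzdzdzzdzdzzdzzdzdzzdzzdzdzzdzdzzdzzdzdzzdz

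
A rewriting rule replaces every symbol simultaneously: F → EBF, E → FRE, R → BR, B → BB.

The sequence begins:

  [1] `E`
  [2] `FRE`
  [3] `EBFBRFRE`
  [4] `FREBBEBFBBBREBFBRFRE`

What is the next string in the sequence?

Applying the rule to each of the 20 symbols of FREBBEBFBBBREBFBRFRE gives the pieces EBF BR FRE BB BB FRE BB EBF BB BB BB BR FRE BB EBF BB BR EBF BR FRE, which concatenate to the answer.

EBFBRFREBBBBFREBBEBFBBBBBBBRFREBBEBFBBBREBFBRFRE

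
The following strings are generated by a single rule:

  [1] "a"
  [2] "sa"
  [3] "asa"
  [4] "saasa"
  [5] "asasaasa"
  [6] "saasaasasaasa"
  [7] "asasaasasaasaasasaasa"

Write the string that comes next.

saasaasasaasaasasaasasaasaasasaasa

This is a Fibonacci-style word recurrence s(k) = s(k−2)·s(k−1): e.g. a·sa = asa.
Continuing: saasaasasaasa · asasaasasaasaasasaasa gives term 8.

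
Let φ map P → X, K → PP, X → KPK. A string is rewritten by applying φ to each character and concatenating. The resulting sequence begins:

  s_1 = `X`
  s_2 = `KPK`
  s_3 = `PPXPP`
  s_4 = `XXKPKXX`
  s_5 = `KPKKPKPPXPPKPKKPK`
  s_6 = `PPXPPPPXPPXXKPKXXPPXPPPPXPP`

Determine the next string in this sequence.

XXKPKXXXXKPKXXKPKKPKPPXPPKPKKPKXXKPKXXXXKPKXX

Applying the rule to each of the 27 symbols of PPXPPPPXPPXXKPKXXPPXPPPPXPP gives the pieces X X KPK X X X X KPK X X KPK KPK PP X PP KPK KPK X X KPK X X X X KPK X X, which concatenate to the answer.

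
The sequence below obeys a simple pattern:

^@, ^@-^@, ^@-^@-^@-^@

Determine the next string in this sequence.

^@-^@-^@-^@-^@-^@-^@-^@

Every step duplicates the string with '-' between the halves.
One more doubling of ^@-^@-^@-^@ gives the answer.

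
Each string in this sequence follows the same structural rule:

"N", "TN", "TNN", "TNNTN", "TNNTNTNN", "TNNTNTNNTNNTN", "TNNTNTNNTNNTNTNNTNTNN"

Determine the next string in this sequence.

Each term (from the third on) is the previous term followed by the one before it: term 3 = TN·N = TNN.
So term 8 is TNNTNTNNTNNTNTNNTNTNN·TNNTNTNNTNNTN.

TNNTNTNNTNNTNTNNTNTNNTNNTNTNNTNNTN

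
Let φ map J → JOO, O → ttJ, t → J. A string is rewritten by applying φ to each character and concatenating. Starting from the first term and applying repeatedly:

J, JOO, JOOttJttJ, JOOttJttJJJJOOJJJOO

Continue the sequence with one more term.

JOOttJttJJJJOOJJJOOJOOJOOJOOttJttJJOOJOOJOOttJttJ

Replace each of the 19 characters of JOOttJttJJJJOOJJJOO in place — JOO ttJ ttJ J J JOO J J JOO JOO JOO JOO ttJ ttJ JOO JOO JOO ttJ ttJ — and concatenate.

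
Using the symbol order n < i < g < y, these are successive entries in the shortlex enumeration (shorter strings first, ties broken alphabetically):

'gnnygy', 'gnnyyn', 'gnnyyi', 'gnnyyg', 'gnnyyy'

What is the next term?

Find the rightmost character of gnnyyy below y, bump it to the next letter, and reset everything to its right to n.

gninnn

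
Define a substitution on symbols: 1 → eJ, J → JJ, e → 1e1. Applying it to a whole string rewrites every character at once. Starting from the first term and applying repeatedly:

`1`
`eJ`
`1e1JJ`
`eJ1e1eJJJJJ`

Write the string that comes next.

1e1JJeJ1e1eJ1e1JJJJJJJJJJ

Expanding eJ1e1eJJJJJ: e→1e1, J→JJ, 1→eJ, e→1e1, 1→eJ, e→1e1, J→JJ, J→JJ, J→JJ, J→JJ, J→JJ. Concatenated: 1e1 JJ eJ 1e1 eJ 1e1 JJ JJ JJ JJ JJ.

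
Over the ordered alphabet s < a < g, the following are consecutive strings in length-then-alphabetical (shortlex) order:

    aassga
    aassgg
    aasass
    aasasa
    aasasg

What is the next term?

The successor of aasasg increments the rightmost position that isn't already g and resets every position after it to s.

aasaas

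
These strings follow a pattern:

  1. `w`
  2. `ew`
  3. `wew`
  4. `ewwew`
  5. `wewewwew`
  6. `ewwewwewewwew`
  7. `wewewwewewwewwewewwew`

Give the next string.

ewwewwewewwewwewewwewewwewwewewwew

Each term (from the third on) is the two preceding terms concatenated in order: term 3 = w·ew = wew.
So term 8 is ewwewwewewwew·wewewwewewwewwewewwew.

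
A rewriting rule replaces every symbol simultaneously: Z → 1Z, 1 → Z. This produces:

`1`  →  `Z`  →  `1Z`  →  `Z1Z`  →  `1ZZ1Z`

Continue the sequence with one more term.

Expanding 1ZZ1Z: 1→Z, Z→1Z, Z→1Z, 1→Z, Z→1Z. Concatenated: Z 1Z 1Z Z 1Z.

Z1Z1ZZ1Z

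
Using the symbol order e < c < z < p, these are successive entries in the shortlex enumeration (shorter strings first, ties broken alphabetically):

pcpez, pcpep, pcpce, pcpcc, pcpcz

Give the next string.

pcpcp

The successor of pcpcz increments the rightmost position that isn't already p and resets every position after it to e.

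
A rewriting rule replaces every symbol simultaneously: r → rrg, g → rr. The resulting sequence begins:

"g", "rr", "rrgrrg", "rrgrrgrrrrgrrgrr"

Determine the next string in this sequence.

rrgrrgrrrrgrrgrrrrgrrgrrgrrgrrrrgrrgrrrrgrrg

Replace each of the 16 characters of rrgrrgrrrrgrrgrr in place — rrg rrg rr rrg rrg rr rrg rrg rrg rrg rr rrg rrg rr rrg rrg — and concatenate.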